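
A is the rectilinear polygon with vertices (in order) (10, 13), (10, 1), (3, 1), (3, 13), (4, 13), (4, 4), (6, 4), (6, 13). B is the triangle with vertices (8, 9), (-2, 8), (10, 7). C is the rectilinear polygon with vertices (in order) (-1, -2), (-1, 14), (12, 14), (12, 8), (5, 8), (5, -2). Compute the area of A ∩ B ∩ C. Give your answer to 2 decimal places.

3.31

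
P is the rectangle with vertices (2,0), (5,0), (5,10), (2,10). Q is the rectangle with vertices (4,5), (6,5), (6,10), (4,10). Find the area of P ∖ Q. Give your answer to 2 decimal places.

25.00

|P∩Q|: x∈[4,5], y∈[5,10] → 1·5 = 5.
|P| = 30.
|P ∖ Q| = |P| − |P∩Q| = 30 − 5 = 25.00.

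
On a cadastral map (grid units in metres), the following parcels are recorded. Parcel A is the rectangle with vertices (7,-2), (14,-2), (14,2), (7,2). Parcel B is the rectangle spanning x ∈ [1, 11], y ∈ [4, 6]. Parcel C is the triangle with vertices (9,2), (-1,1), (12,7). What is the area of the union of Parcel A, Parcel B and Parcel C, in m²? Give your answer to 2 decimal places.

65.17

By inclusion–exclusion:
Individual areas: |Parcel A| = 28, |Parcel B| = 20, |Parcel C| = 23.5.
|Parcel A∩Parcel B| = 0 (no overlap).
|Parcel A∩Parcel C| = 0.2.
|Parcel B∩Parcel C| = 6.1333.
|Parcel A∩Parcel B∩Parcel C| = 0.
|Parcel A ∪ Parcel B ∪ Parcel C| = 71.5 − 6.3333 + 0 = 65.17.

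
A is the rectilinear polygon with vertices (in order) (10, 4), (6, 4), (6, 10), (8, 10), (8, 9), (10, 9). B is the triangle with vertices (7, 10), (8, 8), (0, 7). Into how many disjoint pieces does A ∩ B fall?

1

A ∩ B is a single connected region.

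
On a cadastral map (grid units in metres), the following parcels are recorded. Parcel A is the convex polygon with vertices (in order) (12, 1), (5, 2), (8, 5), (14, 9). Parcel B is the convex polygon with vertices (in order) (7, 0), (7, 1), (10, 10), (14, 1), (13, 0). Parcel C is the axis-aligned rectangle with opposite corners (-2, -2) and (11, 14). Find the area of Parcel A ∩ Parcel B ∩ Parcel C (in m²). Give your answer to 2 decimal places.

14.65

The intersection is the polygon with vertices (8.429,5.286), (11,7), (11,1.143), (7.227,1.682).
By the shoelace formula its area is 14.65.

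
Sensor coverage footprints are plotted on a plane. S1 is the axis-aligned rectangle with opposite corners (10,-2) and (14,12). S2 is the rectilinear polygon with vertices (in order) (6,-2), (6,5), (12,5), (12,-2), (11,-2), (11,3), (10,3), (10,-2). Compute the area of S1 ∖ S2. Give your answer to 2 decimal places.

47.00

|S1| = 56, |S1∩S2| = 9.
|S1 ∖ S2| = |S1| − |S1∩S2| = 56 − 9 = 47.00.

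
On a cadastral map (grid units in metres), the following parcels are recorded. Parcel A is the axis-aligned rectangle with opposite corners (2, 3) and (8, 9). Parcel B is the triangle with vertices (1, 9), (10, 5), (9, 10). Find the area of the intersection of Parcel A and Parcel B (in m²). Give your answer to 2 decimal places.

The intersection is the polygon with vertices (2,9), (8,9), (8,5.889), (2,8.556).
By the shoelace formula its area is 10.67.

10.67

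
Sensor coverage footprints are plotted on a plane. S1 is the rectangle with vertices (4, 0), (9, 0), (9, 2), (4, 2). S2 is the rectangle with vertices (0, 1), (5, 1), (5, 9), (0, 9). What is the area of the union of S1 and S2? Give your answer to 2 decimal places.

By inclusion–exclusion:
Individual areas: |S1| = 10, |S2| = 40.
|S1∩S2|: x∈[4,5], y∈[1,2] → 1·1 = 1.
|S1 ∪ S2| = 50 − 1 = 49.00.

49.00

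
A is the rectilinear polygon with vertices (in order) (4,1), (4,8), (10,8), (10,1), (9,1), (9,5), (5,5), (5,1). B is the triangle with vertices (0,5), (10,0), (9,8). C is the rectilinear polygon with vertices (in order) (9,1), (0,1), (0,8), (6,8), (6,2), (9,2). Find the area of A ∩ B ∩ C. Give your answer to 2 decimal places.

5.58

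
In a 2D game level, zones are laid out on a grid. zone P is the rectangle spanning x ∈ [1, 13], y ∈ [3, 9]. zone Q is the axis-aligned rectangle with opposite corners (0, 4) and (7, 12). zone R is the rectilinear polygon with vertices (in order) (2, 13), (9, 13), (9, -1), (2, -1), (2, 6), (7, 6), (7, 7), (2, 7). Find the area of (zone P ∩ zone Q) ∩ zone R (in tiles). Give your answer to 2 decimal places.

|zone P ∩ zone Q| = 30.
|(zone P ∩ zone Q) ∩ zone R| = 20.00.

20.00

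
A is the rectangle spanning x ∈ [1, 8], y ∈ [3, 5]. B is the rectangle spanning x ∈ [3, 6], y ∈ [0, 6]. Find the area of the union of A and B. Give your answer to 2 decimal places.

By inclusion–exclusion:
Individual areas: |A| = 14, |B| = 18.
|A∩B|: x∈[3,6], y∈[3,5] → 3·2 = 6.
|A ∪ B| = 32 − 6 = 26.00.

26.00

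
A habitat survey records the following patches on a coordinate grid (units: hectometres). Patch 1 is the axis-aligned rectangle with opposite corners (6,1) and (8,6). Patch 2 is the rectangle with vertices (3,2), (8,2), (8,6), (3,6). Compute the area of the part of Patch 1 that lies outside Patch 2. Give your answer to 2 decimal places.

|Patch 1∩Patch 2|: x∈[6,8], y∈[2,6] → 2·4 = 8.
|Patch 1| = 10.
|Patch 1 ∖ Patch 2| = |Patch 1| − |Patch 1∩Patch 2| = 10 − 8 = 2.00.

2.00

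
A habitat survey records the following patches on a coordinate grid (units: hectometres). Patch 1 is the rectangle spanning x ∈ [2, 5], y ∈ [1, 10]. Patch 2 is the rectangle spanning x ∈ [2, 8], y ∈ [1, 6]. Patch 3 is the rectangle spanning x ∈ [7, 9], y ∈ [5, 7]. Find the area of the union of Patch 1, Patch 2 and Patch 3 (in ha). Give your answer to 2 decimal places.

By inclusion–exclusion:
Individual areas: |Patch 1| = 27, |Patch 2| = 30, |Patch 3| = 4.
|Patch 1∩Patch 2|: x∈[2,5], y∈[1,6] → 3·5 = 15.
|Patch 1∩Patch 3| = 0 (no overlap).
|Patch 2∩Patch 3|: x∈[7,8], y∈[5,6] → 1·1 = 1.
|Patch 1∩Patch 2∩Patch 3| = 0.
|Patch 1 ∪ Patch 2 ∪ Patch 3| = 61 − 16 + 0 = 45.00.

45.00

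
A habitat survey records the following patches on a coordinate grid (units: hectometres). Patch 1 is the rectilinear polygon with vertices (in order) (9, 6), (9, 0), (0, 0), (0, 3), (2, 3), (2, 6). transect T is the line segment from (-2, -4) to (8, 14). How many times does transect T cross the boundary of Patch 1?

The segment meets the boundary at (3.556,6), (2,3.2), (1.889,3), (0.222,0).

4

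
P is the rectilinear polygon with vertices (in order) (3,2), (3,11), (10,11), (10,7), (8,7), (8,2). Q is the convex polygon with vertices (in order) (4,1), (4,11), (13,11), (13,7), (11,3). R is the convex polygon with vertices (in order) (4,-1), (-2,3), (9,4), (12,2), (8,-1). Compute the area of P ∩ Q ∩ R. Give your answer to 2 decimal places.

The intersection is the polygon with vertices (8,2.143), (7.5,2), (4,2), (4,3.546), (8,3.909).
By the shoelace formula its area is 6.87.

6.87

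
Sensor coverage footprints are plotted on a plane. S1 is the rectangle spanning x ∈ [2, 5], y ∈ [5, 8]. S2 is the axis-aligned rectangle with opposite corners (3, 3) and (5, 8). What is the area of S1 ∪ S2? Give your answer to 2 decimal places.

13.00

By inclusion–exclusion:
Individual areas: |S1| = 9, |S2| = 10.
|S1∩S2|: x∈[3,5], y∈[5,8] → 2·3 = 6.
|S1 ∪ S2| = 19 − 6 = 13.00.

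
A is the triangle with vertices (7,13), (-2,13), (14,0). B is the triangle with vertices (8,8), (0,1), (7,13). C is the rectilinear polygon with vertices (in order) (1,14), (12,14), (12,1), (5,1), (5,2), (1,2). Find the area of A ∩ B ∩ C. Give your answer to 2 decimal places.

12.91

The intersection is the polygon with vertices (7,13), (8,8), (6.148,6.38), (4.106,8.039).
By the shoelace formula its area is 12.91.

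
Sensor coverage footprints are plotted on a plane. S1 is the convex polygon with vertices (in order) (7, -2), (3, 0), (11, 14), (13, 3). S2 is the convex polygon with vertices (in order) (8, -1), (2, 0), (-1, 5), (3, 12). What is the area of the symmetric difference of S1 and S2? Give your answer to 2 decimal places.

|S1| = 74, |S2| = 57, |S1∩S2| = 13.8233.
|S1 △ S2| = |S1| + |S2| − 2·|S1∩S2| = 74 + 57 − 27.6466 = 103.35.

103.35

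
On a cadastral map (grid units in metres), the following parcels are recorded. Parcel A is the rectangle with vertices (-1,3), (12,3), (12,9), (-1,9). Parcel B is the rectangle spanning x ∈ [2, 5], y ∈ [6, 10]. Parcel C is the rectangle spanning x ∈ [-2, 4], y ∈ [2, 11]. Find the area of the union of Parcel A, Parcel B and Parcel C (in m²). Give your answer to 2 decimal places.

103.00

By inclusion–exclusion:
Individual areas: |Parcel A| = 78, |Parcel B| = 12, |Parcel C| = 54.
|Parcel A∩Parcel B|: x∈[2,5], y∈[6,9] → 3·3 = 9.
|Parcel A∩Parcel C|: x∈[-1,4], y∈[3,9] → 5·6 = 30.
|Parcel B∩Parcel C|: x∈[2,4], y∈[6,10] → 2·4 = 8.
|Parcel A∩Parcel B∩Parcel C| = 6.
|Parcel A ∪ Parcel B ∪ Parcel C| = 144 − 47 + 6 = 103.00.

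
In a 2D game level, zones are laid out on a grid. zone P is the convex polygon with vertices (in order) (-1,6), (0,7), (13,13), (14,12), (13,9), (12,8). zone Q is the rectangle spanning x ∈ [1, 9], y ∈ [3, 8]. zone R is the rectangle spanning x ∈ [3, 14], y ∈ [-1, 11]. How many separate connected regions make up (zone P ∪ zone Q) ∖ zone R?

(zone P ∪ zone Q) ∖ zone R splits into 2 disjoint pieces (area 11.5833, area 5.6667).

2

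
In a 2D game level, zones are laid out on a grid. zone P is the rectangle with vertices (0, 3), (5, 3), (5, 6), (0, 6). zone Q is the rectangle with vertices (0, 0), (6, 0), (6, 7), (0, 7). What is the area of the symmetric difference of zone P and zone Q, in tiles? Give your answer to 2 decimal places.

|zone P∩zone Q|: x∈[0,5], y∈[3,6] → 5·3 = 15.
|zone P △ zone Q| = |zone P| + |zone Q| − 2·|zone P∩zone Q| = 15 + 42 − 30 = 27.00.

27.00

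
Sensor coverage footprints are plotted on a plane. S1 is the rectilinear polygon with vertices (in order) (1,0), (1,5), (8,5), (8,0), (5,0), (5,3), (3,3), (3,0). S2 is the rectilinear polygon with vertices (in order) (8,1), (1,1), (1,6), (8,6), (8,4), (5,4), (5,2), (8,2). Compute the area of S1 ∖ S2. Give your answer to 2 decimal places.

|S1| = 29, |S1∩S2| = 18.
|S1 ∖ S2| = |S1| − |S1∩S2| = 29 − 18 = 11.00.

11.00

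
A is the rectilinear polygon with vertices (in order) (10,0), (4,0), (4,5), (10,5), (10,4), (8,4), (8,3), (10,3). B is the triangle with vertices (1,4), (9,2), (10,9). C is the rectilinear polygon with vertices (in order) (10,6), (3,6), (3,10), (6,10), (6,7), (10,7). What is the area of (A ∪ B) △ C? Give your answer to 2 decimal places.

|A ∪ B| = 45.6964.
|(A ∪ B) ∩ C| = 4.1429.
|(A ∪ B) △ C| = 45.6964 + 16 − 8.2857 = 53.41.

53.41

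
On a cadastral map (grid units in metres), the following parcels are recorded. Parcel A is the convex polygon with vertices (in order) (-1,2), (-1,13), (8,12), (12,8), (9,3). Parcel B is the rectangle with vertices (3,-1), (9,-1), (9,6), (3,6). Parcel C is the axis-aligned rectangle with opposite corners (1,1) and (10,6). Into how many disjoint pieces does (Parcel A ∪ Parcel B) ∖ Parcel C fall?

(Parcel A ∪ Parcel B) ∖ Parcel C splits into 2 disjoint pieces (area 81.6333, area 12).

2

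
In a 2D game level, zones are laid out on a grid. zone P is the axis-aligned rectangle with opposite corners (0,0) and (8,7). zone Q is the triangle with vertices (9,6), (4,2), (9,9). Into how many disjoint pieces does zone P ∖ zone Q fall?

1

zone P ∖ zone Q is a single connected region.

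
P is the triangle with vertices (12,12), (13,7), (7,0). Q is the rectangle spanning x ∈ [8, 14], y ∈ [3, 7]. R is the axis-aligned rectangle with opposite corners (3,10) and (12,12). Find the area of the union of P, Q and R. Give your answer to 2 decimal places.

50.86

By inclusion–exclusion:
Individual areas: |P| = 18.5, |Q| = 24, |R| = 18.
|P∩Q| = 8.8095.
|P∩R| = 0.8333.
|Q∩R| = 0 (no overlap).
|P∩Q∩R| = 0.
|P ∪ Q ∪ R| = 60.5 − 9.6429 + 0 = 50.86.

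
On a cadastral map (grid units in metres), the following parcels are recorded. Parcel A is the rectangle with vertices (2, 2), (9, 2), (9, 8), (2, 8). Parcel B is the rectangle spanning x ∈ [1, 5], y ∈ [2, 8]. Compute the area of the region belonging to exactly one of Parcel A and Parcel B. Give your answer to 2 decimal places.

30.00

|Parcel A∩Parcel B|: x∈[2,5], y∈[2,8] → 3·6 = 18.
|Parcel A △ Parcel B| = |Parcel A| + |Parcel B| − 2·|Parcel A∩Parcel B| = 42 + 24 − 36 = 30.00.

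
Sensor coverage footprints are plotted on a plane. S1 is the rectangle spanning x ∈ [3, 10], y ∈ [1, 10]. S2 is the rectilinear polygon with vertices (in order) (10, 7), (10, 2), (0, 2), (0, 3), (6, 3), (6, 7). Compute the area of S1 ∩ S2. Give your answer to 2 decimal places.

23.00

The intersection is the polygon with vertices (10,2), (3,2), (3,3), (6,3), (6,7), (10,7).
By the shoelace formula its area is 23.00.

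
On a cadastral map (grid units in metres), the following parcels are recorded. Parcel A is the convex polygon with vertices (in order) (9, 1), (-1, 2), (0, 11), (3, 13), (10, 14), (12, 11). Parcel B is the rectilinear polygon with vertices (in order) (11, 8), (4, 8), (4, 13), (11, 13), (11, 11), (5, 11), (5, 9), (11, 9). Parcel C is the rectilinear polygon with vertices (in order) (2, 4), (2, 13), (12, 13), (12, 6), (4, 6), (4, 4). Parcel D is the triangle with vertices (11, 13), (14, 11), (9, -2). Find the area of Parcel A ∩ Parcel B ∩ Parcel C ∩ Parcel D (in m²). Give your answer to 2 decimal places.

0.85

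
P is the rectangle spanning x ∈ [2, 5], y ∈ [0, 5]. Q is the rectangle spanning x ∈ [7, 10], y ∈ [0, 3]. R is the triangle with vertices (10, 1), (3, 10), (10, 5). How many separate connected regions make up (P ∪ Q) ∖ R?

(P ∪ Q) ∖ R splits into 2 disjoint pieces (area 15, area 7.4444).

2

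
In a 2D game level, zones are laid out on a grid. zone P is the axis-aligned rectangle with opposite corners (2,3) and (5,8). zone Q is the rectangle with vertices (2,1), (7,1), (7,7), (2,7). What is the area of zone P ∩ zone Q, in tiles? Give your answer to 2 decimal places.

|zone P∩zone Q|: x∈[2,5], y∈[3,7] → 3·4 = 12.

12.00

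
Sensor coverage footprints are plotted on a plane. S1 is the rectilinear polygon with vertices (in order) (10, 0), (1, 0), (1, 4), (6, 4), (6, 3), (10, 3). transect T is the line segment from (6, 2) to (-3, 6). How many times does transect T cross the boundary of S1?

1

The segment meets the boundary at (1.5,4).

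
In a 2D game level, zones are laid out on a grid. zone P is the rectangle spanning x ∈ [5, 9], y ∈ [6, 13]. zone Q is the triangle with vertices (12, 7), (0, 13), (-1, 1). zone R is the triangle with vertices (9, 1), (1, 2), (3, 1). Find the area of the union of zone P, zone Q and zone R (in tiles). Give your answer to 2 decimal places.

92.00

By inclusion–exclusion:
Individual areas: |zone P| = 28, |zone Q| = 75, |zone R| = 3.
|zone P∩zone Q| = 14.
|zone P∩zone R| = 0.
|zone Q∩zone R| = 0.002.
|zone P∩zone Q∩zone R| = 0.
|zone P ∪ zone Q ∪ zone R| = 106 − 14.002 + 0 = 92.00.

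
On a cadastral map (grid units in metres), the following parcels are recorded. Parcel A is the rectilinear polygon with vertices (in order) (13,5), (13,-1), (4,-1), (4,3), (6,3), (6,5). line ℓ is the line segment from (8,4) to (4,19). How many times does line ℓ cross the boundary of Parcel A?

The segment meets the boundary at (7.733,5).

1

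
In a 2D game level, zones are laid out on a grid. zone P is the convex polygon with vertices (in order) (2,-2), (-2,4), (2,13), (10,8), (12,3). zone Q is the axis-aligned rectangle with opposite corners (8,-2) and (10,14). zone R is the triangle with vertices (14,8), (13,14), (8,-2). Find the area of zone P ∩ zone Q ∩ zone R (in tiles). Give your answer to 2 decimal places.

1.07

The intersection is the polygon with vertices (10,2), (9.111,1.556), (10,4.4).
By the shoelace formula its area is 1.07.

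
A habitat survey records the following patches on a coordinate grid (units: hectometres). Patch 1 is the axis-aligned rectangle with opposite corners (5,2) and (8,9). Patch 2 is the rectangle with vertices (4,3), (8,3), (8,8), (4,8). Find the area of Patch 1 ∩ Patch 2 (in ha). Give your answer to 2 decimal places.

15.00

|Patch 1∩Patch 2|: x∈[5,8], y∈[3,8] → 3·5 = 15.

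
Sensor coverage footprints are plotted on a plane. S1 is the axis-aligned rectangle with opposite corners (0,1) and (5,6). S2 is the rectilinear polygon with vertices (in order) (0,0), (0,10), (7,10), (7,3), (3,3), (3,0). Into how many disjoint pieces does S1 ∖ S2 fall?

1

S1 ∖ S2 is a single connected region.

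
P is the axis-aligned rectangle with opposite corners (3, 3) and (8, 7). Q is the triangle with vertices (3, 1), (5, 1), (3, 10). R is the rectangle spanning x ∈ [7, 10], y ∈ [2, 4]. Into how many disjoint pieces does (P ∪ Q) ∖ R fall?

(P ∪ Q) ∖ R is a single connected region.

1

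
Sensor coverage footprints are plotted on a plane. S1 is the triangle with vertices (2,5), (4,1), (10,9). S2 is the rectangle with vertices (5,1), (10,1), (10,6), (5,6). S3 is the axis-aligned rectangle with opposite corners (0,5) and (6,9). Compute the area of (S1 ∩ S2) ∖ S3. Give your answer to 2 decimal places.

4.04

|S1 ∩ S2| = 5.0417.
|(S1 ∩ S2) ∩ S3| = 1.
|(S1 ∩ S2) ∖ S3| = 5.0417 − 1 = 4.04.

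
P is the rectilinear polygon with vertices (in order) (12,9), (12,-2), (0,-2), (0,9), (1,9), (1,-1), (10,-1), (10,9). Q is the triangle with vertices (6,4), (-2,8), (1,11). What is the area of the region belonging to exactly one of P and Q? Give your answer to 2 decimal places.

|P| = 42, |Q| = 18, |P∩Q| = 2.25.
|P △ Q| = |P| + |Q| − 2·|P∩Q| = 42 + 18 − 4.5 = 55.50.

55.50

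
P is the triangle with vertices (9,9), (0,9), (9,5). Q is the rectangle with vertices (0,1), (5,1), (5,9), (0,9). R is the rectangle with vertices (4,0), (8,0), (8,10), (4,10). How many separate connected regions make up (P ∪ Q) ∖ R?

2

(P ∪ Q) ∖ R splits into 2 disjoint pieces (area 3.7778, area 32).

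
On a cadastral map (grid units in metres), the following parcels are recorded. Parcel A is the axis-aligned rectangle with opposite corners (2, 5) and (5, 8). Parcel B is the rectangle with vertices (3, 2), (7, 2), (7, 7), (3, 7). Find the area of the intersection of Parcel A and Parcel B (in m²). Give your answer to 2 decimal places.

|Parcel A∩Parcel B|: x∈[3,5], y∈[5,7] → 2·2 = 4.

4.00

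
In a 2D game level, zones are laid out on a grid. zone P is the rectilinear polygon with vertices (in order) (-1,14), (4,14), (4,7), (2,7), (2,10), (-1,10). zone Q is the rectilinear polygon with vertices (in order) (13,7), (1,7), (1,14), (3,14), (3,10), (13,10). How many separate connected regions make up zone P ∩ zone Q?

zone P ∩ zone Q is a single connected region.

1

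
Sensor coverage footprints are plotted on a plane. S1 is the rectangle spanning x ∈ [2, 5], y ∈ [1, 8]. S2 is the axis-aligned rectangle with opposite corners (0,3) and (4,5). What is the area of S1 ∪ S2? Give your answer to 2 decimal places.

By inclusion–exclusion:
Individual areas: |S1| = 21, |S2| = 8.
|S1∩S2|: x∈[2,4], y∈[3,5] → 2·2 = 4.
|S1 ∪ S2| = 29 − 4 = 25.00.

25.00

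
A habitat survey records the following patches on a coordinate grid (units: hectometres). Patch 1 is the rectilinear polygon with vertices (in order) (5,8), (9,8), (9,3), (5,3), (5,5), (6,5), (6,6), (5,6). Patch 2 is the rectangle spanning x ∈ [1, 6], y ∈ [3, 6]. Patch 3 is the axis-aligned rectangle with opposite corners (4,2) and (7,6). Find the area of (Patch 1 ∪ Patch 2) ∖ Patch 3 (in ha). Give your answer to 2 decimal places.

|Patch 1 ∪ Patch 2| = 32.
|(Patch 1 ∪ Patch 2) ∩ Patch 3| = 9.
|(Patch 1 ∪ Patch 2) ∖ Patch 3| = 32 − 9 = 23.00.

23.00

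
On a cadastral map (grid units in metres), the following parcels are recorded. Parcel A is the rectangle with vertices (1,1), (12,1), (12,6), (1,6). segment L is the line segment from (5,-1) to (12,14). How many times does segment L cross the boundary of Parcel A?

The segment meets the boundary at (8.267,6), (5.933,1).

2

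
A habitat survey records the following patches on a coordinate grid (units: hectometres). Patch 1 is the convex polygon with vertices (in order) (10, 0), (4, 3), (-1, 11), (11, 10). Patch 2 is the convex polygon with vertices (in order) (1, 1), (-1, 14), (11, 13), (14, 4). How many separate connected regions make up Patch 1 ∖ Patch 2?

2

Patch 1 ∖ Patch 2 splits into 2 disjoint pieces (area 6.9623, area 0.2171).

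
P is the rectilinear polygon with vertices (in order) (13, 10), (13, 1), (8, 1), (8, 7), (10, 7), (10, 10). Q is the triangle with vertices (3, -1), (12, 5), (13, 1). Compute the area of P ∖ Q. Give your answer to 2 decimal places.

|P| = 39, |P∩Q| = 12.6667.
|P ∖ Q| = |P| − |P∩Q| = 39 − 12.6667 = 26.33.

26.33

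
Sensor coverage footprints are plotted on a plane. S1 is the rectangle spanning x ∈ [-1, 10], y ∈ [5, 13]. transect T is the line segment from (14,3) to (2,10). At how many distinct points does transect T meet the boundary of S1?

1

The segment meets the boundary at (10,5.333).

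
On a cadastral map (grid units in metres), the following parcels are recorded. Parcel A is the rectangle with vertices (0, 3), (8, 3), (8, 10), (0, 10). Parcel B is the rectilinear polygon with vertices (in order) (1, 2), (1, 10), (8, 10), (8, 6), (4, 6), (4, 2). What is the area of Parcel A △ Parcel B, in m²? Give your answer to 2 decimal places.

22.00

|Parcel A| = 56, |Parcel B| = 40, |Parcel A∩Parcel B| = 37.
|Parcel A △ Parcel B| = |Parcel A| + |Parcel B| − 2·|Parcel A∩Parcel B| = 56 + 40 − 74 = 22.00.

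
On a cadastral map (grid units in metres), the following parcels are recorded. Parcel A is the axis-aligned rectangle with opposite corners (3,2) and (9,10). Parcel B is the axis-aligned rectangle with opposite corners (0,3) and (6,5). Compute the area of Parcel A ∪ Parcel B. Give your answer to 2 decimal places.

54.00

By inclusion–exclusion:
Individual areas: |Parcel A| = 48, |Parcel B| = 12.
|Parcel A∩Parcel B|: x∈[3,6], y∈[3,5] → 3·2 = 6.
|Parcel A ∪ Parcel B| = 60 − 6 = 54.00.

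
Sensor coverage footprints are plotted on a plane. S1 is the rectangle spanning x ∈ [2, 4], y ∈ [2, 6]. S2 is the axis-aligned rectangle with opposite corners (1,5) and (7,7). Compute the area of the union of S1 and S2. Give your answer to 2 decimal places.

By inclusion–exclusion:
Individual areas: |S1| = 8, |S2| = 12.
|S1∩S2|: x∈[2,4], y∈[5,6] → 2·1 = 2.
|S1 ∪ S2| = 20 − 2 = 18.00.

18.00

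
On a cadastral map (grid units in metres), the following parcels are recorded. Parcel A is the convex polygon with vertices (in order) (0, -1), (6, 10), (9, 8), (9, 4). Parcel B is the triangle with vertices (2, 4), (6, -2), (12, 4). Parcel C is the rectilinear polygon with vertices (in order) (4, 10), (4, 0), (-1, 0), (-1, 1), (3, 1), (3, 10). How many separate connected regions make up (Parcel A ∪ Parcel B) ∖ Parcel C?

3

(Parcel A ∪ Parcel B) ∖ Parcel C splits into 3 disjoint pieces (area 3.5591, area 50.3333, area 0.6273).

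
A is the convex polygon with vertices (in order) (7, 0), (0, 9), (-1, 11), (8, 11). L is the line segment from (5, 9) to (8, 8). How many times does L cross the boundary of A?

1

The segment meets the boundary at (7.735,8.088).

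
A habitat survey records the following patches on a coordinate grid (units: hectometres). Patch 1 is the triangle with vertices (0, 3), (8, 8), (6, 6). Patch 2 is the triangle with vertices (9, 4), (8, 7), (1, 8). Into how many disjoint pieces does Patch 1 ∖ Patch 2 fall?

2

Patch 1 ∖ Patch 2 splits into 2 disjoint pieces (area 1.6806, area 0.2137).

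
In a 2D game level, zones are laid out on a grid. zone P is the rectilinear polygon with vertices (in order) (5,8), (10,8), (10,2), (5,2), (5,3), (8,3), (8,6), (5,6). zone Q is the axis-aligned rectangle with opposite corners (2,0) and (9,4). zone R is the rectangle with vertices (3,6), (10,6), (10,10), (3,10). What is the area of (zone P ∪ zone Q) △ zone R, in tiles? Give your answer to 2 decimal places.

52.00

|zone P ∪ zone Q| = 44.
|(zone P ∪ zone Q) ∩ zone R| = 10.
|(zone P ∪ zone Q) △ zone R| = 44 + 28 − 20 = 52.00.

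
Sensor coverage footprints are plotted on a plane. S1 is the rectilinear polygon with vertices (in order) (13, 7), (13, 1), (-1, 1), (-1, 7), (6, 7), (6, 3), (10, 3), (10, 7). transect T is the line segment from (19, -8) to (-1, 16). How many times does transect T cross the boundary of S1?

2

The segment meets the boundary at (9.833,3), (11.5,1).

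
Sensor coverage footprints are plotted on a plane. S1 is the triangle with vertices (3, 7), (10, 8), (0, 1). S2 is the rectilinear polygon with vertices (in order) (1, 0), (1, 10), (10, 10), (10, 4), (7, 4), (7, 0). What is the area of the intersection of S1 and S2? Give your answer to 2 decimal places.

18.85

The intersection is the polygon with vertices (10,8), (1,1.7), (1,3), (3,7).
By the shoelace formula its area is 18.85.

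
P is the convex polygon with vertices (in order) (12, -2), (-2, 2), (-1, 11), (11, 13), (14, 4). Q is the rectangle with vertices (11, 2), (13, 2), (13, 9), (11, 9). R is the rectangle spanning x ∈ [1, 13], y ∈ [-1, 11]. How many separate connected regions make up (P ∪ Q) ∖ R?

(P ∪ Q) ∖ R splits into 3 disjoint pieces (area 36.4524, area 3, area 1.9167).

3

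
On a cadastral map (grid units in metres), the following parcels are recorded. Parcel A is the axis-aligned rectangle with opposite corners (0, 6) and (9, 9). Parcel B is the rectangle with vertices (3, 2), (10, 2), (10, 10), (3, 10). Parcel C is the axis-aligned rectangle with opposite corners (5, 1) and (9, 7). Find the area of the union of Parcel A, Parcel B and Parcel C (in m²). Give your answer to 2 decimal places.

69.00

By inclusion–exclusion:
Individual areas: |Parcel A| = 27, |Parcel B| = 56, |Parcel C| = 24.
|Parcel A∩Parcel B|: x∈[3,9], y∈[6,9] → 6·3 = 18.
|Parcel A∩Parcel C|: x∈[5,9], y∈[6,7] → 4·1 = 4.
|Parcel B∩Parcel C|: x∈[5,9], y∈[2,7] → 4·5 = 20.
|Parcel A∩Parcel B∩Parcel C| = 4.
|Parcel A ∪ Parcel B ∪ Parcel C| = 107 − 42 + 4 = 69.00.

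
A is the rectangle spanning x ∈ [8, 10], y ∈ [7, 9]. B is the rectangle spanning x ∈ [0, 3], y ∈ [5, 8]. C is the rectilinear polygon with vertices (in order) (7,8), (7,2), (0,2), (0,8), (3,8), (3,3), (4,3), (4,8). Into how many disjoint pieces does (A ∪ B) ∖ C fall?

1

(A ∪ B) ∖ C is a single connected region.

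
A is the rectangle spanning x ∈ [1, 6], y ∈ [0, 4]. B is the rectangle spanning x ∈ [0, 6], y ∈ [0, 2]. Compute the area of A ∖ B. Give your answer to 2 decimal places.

10.00

|A∩B|: x∈[1,6], y∈[0,2] → 5·2 = 10.
|A| = 20.
|A ∖ B| = |A| − |A∩B| = 20 − 10 = 10.00.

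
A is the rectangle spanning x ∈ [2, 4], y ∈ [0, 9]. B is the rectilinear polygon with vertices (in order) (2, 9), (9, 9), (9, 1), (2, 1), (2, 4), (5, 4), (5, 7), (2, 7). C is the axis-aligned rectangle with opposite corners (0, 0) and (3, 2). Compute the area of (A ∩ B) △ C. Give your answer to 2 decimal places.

|A ∩ B| = 10.
|(A ∩ B) ∩ C| = 1.
|(A ∩ B) △ C| = 10 + 6 − 2 = 14.00.

14.00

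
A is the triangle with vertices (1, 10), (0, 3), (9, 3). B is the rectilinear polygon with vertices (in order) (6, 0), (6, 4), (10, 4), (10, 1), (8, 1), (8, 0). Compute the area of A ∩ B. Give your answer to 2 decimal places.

The intersection is the polygon with vertices (9,3), (6,3), (6,4), (7.857,4).
By the shoelace formula its area is 2.43.

2.43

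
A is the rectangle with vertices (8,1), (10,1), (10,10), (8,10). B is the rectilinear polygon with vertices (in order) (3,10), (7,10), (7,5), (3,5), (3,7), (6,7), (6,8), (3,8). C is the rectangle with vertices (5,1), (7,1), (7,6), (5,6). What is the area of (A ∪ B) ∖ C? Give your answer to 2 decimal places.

33.00

|A ∪ B| = 35.
|(A ∪ B) ∩ C| = 2.
|(A ∪ B) ∖ C| = 35 − 2 = 33.00.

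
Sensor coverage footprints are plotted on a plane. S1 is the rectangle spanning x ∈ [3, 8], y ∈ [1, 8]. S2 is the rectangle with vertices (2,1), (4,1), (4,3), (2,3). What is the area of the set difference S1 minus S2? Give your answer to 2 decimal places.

|S1∩S2|: x∈[3,4], y∈[1,3] → 1·2 = 2.
|S1| = 35.
|S1 ∖ S2| = |S1| − |S1∩S2| = 35 − 2 = 33.00.

33.00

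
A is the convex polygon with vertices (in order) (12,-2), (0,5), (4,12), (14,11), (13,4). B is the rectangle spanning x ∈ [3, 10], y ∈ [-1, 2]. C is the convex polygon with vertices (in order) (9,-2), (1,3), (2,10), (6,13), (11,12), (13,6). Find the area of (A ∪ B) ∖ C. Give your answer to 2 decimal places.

|A ∪ B| = 136.619.
|(A ∪ B) ∩ C| = 108.8055.
|(A ∪ B) ∖ C| = 136.619 − 108.8055 = 27.81.

27.81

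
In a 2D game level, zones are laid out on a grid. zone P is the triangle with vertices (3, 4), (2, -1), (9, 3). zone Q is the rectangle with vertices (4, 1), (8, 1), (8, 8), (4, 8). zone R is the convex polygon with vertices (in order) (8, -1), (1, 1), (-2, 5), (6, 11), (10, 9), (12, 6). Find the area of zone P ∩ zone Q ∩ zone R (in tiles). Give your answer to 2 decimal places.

The intersection is the polygon with vertices (4,1), (4,3.833), (8,3.167), (8,2.429), (5.5,1).
By the shoelace formula its area is 8.21.

8.21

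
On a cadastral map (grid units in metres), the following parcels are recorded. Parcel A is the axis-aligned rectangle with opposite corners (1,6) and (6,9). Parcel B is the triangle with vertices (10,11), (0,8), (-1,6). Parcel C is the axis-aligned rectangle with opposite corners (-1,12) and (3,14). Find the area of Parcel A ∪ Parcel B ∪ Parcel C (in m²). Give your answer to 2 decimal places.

By inclusion–exclusion:
Individual areas: |Parcel A| = 15, |Parcel B| = 8.5, |Parcel C| = 8.
|Parcel A∩Parcel B| = 3.9924.
|Parcel A∩Parcel C| = 0 (no overlap).
|Parcel B∩Parcel C| = 0.
|Parcel A∩Parcel B∩Parcel C| = 0.
|Parcel A ∪ Parcel B ∪ Parcel C| = 31.5 − 3.9924 + 0 = 27.51.

27.51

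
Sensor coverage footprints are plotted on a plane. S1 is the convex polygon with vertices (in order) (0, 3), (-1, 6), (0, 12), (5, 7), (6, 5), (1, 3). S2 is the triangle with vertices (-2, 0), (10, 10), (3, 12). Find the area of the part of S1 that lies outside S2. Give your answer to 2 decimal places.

|S1| = 35, |S1∩S2| = 20.4615.
|S1 ∖ S2| = |S1| − |S1∩S2| = 35 − 20.4615 = 14.54.

14.54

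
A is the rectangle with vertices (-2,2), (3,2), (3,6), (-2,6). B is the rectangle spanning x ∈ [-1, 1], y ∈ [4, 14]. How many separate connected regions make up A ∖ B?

1

A ∖ B is a single connected region.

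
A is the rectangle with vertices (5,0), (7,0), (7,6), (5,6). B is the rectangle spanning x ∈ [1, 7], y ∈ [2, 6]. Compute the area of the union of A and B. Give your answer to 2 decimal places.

By inclusion–exclusion:
Individual areas: |A| = 12, |B| = 24.
|A∩B|: x∈[5,7], y∈[2,6] → 2·4 = 8.
|A ∪ B| = 36 − 8 = 28.00.

28.00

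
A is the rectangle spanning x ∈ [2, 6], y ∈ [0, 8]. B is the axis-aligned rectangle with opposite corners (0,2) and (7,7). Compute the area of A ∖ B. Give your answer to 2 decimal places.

|A∩B|: x∈[2,6], y∈[2,7] → 4·5 = 20.
|A| = 32.
|A ∖ B| = |A| − |A∩B| = 32 − 20 = 12.00.

12.00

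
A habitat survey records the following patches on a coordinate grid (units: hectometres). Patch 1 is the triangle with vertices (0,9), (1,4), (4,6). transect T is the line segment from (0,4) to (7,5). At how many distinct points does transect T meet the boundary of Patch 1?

2

The segment meets the boundary at (1.273,4.182), (0.972,4.139).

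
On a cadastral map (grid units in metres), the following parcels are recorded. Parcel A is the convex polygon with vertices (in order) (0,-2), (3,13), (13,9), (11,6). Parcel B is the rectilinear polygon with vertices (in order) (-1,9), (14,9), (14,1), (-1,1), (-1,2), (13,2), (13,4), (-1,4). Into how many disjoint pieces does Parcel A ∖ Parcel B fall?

3

Parcel A ∖ Parcel B splits into 3 disjoint pieces (area 5.2875, area 11.75, area 21.6).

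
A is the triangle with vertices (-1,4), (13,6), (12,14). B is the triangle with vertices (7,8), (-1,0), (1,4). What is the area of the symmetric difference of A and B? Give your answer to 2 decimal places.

58.94

|A| = 57, |B| = 8, |A∩B| = 3.0303.
|A △ B| = |A| + |B| − 2·|A∩B| = 57 + 8 − 6.0606 = 58.94.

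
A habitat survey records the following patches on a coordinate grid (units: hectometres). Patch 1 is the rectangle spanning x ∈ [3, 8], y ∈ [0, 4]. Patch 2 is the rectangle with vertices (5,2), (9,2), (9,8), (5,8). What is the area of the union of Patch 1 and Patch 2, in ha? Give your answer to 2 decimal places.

38.00

By inclusion–exclusion:
Individual areas: |Patch 1| = 20, |Patch 2| = 24.
|Patch 1∩Patch 2|: x∈[5,8], y∈[2,4] → 3·2 = 6.
|Patch 1 ∪ Patch 2| = 44 − 6 = 38.00.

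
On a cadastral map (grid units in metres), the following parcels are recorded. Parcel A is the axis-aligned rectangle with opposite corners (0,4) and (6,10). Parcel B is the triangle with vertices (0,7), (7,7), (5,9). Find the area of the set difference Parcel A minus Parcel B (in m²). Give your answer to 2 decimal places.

29.50

|Parcel A| = 36, |Parcel A∩Parcel B| = 6.5.
|Parcel A ∖ Parcel B| = |Parcel A| − |Parcel A∩Parcel B| = 36 − 6.5 = 29.50.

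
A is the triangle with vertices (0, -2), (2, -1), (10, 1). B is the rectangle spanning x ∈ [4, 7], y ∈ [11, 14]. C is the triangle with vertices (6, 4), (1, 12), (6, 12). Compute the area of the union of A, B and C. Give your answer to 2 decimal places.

By inclusion–exclusion:
Individual areas: |A| = 2, |B| = 9, |C| = 20.
|A∩B| = 0.
|A∩C| = 0.
|B∩C| = 2.
|A∩B∩C| = 0.
|A ∪ B ∪ C| = 31 − 2 + 0 = 29.00.

29.00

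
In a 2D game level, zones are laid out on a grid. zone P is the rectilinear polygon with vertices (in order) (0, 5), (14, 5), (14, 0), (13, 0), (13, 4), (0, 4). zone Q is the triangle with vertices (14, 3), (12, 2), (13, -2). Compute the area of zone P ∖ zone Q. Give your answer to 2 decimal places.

16.15

|zone P| = 18, |zone P∩zone Q| = 1.85.
|zone P ∖ zone Q| = |zone P| − |zone P∩zone Q| = 18 − 1.85 = 16.15.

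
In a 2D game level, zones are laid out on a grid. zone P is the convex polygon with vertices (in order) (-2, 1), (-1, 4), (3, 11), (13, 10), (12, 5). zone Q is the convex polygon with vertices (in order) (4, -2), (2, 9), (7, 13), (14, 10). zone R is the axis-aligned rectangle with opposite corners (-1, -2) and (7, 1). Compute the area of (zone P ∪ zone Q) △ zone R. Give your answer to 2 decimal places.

129.63

|zone P ∪ zone Q| = 114.7641.
|(zone P ∪ zone Q) ∩ zone R| = 4.5682.
|(zone P ∪ zone Q) △ zone R| = 114.7641 + 24 − 9.1364 = 129.63.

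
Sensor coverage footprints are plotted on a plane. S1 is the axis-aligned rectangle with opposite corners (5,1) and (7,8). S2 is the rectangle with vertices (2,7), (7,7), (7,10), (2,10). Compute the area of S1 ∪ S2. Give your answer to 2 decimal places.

By inclusion–exclusion:
Individual areas: |S1| = 14, |S2| = 15.
|S1∩S2|: x∈[5,7], y∈[7,8] → 2·1 = 2.
|S1 ∪ S2| = 29 − 2 = 27.00.

27.00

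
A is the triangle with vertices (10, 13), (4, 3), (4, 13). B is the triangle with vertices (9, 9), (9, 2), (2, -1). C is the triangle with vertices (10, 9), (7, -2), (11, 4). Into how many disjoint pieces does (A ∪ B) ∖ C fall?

(A ∪ B) ∖ C splits into 2 disjoint pieces (area 30, area 22.7843).

2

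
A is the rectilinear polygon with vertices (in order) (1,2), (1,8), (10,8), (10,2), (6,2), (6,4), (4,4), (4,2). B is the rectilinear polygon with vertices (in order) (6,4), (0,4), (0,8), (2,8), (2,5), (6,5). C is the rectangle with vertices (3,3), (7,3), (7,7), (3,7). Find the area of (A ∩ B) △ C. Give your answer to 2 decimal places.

18.00

|A ∩ B| = 8.
|(A ∩ B) ∩ C| = 3.
|(A ∩ B) △ C| = 8 + 16 − 6 = 18.00.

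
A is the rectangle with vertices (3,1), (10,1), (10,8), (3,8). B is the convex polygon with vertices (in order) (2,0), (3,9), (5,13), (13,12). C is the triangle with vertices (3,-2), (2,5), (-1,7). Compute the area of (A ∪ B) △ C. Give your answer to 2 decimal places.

95.61

|A ∪ B| = 87.6212.
|(A ∪ B) ∩ C| = 0.7571.
|(A ∪ B) △ C| = 87.6212 + 9.5 − 1.5142 = 95.61.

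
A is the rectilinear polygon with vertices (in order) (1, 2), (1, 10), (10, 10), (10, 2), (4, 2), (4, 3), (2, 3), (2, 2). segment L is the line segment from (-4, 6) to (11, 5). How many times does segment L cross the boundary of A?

2

The segment meets the boundary at (10,5.067), (1,5.667).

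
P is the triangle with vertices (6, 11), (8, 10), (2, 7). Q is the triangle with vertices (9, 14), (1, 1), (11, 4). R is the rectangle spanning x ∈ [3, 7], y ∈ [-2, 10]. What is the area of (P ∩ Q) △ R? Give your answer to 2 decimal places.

|P ∩ Q| = 1.1797.
|(P ∩ Q) ∩ R| = 0.5214.
|(P ∩ Q) △ R| = 1.1797 + 48 − 1.0427 = 48.14.

48.14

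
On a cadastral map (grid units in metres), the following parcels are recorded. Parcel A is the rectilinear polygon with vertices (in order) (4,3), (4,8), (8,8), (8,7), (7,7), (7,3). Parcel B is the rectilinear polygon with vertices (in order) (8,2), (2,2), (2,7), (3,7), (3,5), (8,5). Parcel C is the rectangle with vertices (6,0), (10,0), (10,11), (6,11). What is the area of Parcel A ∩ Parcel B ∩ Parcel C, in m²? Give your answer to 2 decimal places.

2.00

The intersection is the polygon with vertices (7,5), (7,3), (6,3), (6,5).
By the shoelace formula its area is 2.00.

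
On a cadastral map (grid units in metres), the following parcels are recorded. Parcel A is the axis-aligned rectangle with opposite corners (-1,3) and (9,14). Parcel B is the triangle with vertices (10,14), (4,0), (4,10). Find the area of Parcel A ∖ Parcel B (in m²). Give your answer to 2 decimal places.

|Parcel A| = 110, |Parcel A∩Parcel B| = 27.2381.
|Parcel A ∖ Parcel B| = |Parcel A| − |Parcel A∩Parcel B| = 110 − 27.2381 = 82.76.

82.76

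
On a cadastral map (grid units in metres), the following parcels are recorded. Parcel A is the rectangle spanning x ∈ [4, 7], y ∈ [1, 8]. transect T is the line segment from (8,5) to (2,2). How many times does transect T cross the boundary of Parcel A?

The segment meets the boundary at (4,3), (7,4.5).

2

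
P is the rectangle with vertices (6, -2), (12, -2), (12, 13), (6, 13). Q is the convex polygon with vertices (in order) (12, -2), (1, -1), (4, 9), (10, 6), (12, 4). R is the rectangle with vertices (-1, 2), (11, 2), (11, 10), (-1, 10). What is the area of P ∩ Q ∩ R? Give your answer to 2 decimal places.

The intersection is the polygon with vertices (6,8), (10,6), (11,5), (11,2), (6,2).
By the shoelace formula its area is 23.50.

23.50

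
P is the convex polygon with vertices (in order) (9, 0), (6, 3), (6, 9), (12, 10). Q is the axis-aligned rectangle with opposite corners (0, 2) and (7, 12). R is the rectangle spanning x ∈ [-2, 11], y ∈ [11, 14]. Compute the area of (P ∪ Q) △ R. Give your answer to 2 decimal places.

125.92

|P ∪ Q| = 100.9167.
|(P ∪ Q) ∩ R| = 7.
|(P ∪ Q) △ R| = 100.9167 + 39 − 14 = 125.92.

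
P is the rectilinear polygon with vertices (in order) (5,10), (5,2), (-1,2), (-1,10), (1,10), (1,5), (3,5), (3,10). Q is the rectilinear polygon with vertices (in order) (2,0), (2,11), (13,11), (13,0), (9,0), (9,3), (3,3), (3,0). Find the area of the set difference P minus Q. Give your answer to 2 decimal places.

21.00

|P| = 38, |P∩Q| = 17.
|P ∖ Q| = |P| − |P∩Q| = 38 − 17 = 21.00.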